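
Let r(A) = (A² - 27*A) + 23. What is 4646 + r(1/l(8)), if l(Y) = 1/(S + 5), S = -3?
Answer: 4619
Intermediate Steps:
l(Y) = ½ (l(Y) = 1/(-3 + 5) = 1/2 = ½)
r(A) = 23 + A² - 27*A
4646 + r(1/l(8)) = 4646 + (23 + (1/(½))² - 27/½) = 4646 + (23 + 2² - 27*2) = 4646 + (23 + 4 - 54) = 4646 - 27 = 4619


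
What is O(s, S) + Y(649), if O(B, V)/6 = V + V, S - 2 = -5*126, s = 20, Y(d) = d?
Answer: -6887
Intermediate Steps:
S = -628 (S = 2 - 5*126 = 2 - 630 = -628)
O(B, V) = 12*V (O(B, V) = 6*(V + V) = 6*(2*V) = 12*V)
O(s, S) + Y(649) = 12*(-628) + 649 = -7536 + 649 = -6887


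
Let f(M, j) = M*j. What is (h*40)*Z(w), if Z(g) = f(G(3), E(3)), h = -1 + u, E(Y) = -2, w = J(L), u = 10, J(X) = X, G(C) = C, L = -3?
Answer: -2160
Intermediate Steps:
w = -3
h = 9 (h = -1 + 10 = 9)
Z(g) = -6 (Z(g) = 3*(-2) = -6)
(h*40)*Z(w) = (9*40)*(-6) = 360*(-6) = -2160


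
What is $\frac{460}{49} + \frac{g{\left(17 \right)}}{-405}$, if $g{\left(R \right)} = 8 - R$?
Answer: $\frac{20749}{2205} \approx 9.41$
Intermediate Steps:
$\frac{460}{49} + \frac{g{\left(17 \right)}}{-405} = \frac{460}{49} + \frac{8 - 17}{-405} = 460 \cdot \frac{1}{49} + \left(8 - 17\right) \left(- \frac{1}{405}\right) = \frac{460}{49} - - \frac{1}{45} = \frac{460}{49} + \frac{1}{45} = \frac{20749}{2205}$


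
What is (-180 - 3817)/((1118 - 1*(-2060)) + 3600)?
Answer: -3997/6778 ≈ -0.58970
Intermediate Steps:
(-180 - 3817)/((1118 - 1*(-2060)) + 3600) = -3997/((1118 + 2060) + 3600) = -3997/(3178 + 3600) = -3997/6778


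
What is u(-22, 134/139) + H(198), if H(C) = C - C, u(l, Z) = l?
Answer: -22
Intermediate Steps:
H(C) = 0
u(-22, 134/139) + H(198) = -22 + 0 = -22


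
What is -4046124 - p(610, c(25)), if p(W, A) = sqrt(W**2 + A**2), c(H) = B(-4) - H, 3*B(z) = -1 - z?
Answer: -4046124 - 2*sqrt(93169) ≈ -4.0467e+6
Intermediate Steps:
B(z) = -1/3 - z/3 (B(z) = (-1 - z)/3 = -1/3 - z/3)
c(H) = 1 - H (c(H) = (-1/3 - 1/3*(-4)) - H = (-1/3 + 4/3) - H = 1 - H)
p(W, A) = sqrt(A**2 + W**2)
-4046124 - p(610, c(25)) = -4046124 - sqrt((1 - 1*25)**2 + 610**2) = -4046124 - sqrt((1 - 25)**2 + 372100) = -4046124 - sqrt((-24)**2 + 372100) = -4046124 - sqrt(576 + 372100) = -4046124 - sqrt(372676) = -4046124 - 2*sqrt(93169)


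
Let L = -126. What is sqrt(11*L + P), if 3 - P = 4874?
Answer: I*sqrt(6257) ≈ 79.101*I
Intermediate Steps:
P = -4871 (P = 3 - 1*4874 = 3 - 4874 = -4871)
sqrt(11*L + P) = sqrt(11*(-126) - 4871) = sqrt(-1386 - 4871) = sqrt(-6257) = I*sqrt(6257)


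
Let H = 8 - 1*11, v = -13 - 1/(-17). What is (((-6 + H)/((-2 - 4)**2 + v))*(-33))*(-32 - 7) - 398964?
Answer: -156590799/392 ≈ -3.9947e+5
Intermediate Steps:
v = -220/17 (v = -13 - (-1)/17 = -13 - 1*(-1/17) = -13 + 1/17 = -220/17 ≈ -12.941)
H = -3 (H = 8 - 11 = -3)
(((-6 + H)/((-2 - 4)**2 + v))*(-33))*(-32 - 7) - 398964 = (((-6 - 3)/((-2 - 4)**2 - 220/17))*(-33))*(-32 - 7) - 398964 = (-9/((-6)**2 - 220/17)*(-33))*(-39) - 398964 = (-9/(36 - 220/17)*(-33))*(-39) - 398964 = (-9/392/17*(-33))*(-39) - 398964 = (-9*17/392*(-33))*(-39) - 398964 = -153/392*(-33)*(-39) - 398964 = (5049/392)*(-39) - 398964 = -196911/392 - 398964 = -156590799/392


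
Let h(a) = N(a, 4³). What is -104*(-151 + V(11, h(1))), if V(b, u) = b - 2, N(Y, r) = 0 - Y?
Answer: 14768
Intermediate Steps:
N(Y, r) = -Y
h(a) = -a
V(b, u) = -2 + b
-104*(-151 + V(11, h(1))) = -104*(-151 + (-2 + 11)) = -104*(-151 + 9) = -104*(-142) = 14768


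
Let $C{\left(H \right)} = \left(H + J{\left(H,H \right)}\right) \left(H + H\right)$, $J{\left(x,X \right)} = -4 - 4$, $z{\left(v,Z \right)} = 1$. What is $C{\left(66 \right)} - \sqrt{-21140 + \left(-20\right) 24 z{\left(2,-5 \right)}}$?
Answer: $7656 - 2 i \sqrt{5405} \approx 7656.0 - 147.04 i$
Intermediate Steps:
$J{\left(x,X \right)} = -8$
$C{\left(H \right)} = 2 H \left(-8 + H\right)$ ($C{\left(H \right)} = \left(H - 8\right) \left(H + H\right) = \left(-8 + H\right) 2 H = 2 H \left(-8 + H\right)$)
$C{\left(66 \right)} - \sqrt{-21140 + \left(-20\right) 24 z{\left(2,-5 \right)}} = 2 \cdot 66 \left(-8 + 66\right) - \sqrt{-21140 + \left(-20\right) 24 \cdot 1} = 2 \cdot 66 \cdot 58 - \sqrt{-21140 - 480} = 7656 - \sqrt{-21140 - 480} = 7656 - \sqrt{-21620} = 7656 - 2 i \sqrt{5405}$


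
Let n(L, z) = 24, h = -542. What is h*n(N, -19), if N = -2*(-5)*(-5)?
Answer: -13008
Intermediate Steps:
N = -50 (N = 10*(-5) = -50)
h*n(N, -19) = -542*24 = -13008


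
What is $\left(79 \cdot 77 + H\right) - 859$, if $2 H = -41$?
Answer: $\frac{10407}{2} \approx 5203.5$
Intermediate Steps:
$H = - \frac{41}{2}$ ($H = \frac{1}{2} \left(-41\right) = - \frac{41}{2} \approx -20.5$)
$\left(79 \cdot 77 + H\right) - 859 = \left(79 \cdot 77 - \frac{41}{2}\right) - 859 = \left(6083 - \frac{41}{2}\right) - 859 = \frac{12125}{2} - 859 = \frac{10407}{2}$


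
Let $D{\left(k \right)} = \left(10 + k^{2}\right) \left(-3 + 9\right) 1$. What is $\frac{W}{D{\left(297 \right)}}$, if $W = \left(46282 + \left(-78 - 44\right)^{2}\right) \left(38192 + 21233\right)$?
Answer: $\frac{1817394775}{264657} \approx 6867.0$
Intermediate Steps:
$W = 3634789550$ ($W = \left(46282 + \left(-122\right)^{2}\right) 59425 = \left(46282 + 14884\right) 59425 = 61166 \cdot 59425 = 3634789550$)
$D{\left(k \right)} = 60 + 6 k^{2}$ ($D{\left(k \right)} = \left(10 + k^{2}\right) 6 \cdot 1 = \left(60 + 6 k^{2}\right) 1 = 60 + 6 k^{2}$)
$\frac{W}{D{\left(297 \right)}} = \frac{3634789550}{60 + 6 \cdot 297^{2}} = \frac{3634789550}{60 + 6 \cdot 88209} = \frac{3634789550}{60 + 529254} = \frac{3634789550}{529314} = 3634789550 \cdot \frac{1}{529314} = \frac{1817394775}{264657}$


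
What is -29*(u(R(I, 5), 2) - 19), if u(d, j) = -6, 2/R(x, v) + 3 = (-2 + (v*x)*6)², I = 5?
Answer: 725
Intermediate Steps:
R(x, v) = 2/(-3 + (-2 + 6*v*x)²) (R(x, v) = 2/(-3 + (-2 + (v*x)*6)²) = 2/(-3 + (-2 + 6*v*x)²))
-29*(u(R(I, 5), 2) - 19) = -29*(-6 - 19) = -29*(-25) = 725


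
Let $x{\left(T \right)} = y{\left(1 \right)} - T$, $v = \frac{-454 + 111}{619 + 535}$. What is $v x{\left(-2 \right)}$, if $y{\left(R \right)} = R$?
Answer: $- \frac{1029}{1154} \approx -0.89168$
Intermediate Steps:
$v = - \frac{343}{1154} \approx -0.29723$
$x{\left(T \right)} = 1 - T$
$v x{\left(-2 \right)} = - \frac{343 \left(1 - -2\right)}{1154} = - \frac{343 \left(1 + 2\right)}{1154} = \left(- \frac{343}{1154}\right) 3 = - \frac{1029}{1154}$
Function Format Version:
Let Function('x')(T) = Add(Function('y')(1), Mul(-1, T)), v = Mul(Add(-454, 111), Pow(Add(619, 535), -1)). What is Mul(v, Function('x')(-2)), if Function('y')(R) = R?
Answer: Rational(-1029, 1154) ≈ -0.89168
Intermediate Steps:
v = Rational(-343, 1154) (v = Mul(-343, Pow(1154, -1)) = Mul(-343, Rational(1, 1154)) = Rational(-343, 1154) ≈ -0.29723)
Function('x')(T) = Add(1, Mul(-1, T))
Mul(v, Function('x')(-2)) = Mul(Rational(-343, 1154), Add(1, Mul(-1, -2))) = Mul(Rational(-343, 1154), Add(1, 2)) = Mul(Rational(-343, 1154), 3) = Rational(-1029, 1154)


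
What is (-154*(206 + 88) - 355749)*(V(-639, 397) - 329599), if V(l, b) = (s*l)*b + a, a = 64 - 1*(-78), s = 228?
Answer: 23327295810525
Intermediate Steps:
a = 142 (a = 64 + 78 = 142)
V(l, b) = 142 + 228*b*l (V(l, b) = (228*l)*b + 142 = 228*b*l + 142 = 142 + 228*b*l)
(-154*(206 + 88) - 355749)*(V(-639, 397) - 329599) = (-154*(206 + 88) - 355749)*((142 + 228*397*(-639)) - 329599) = (-154*294 - 355749)*((142 - 57839724) - 329599) = (-45276 - 355749)*(-57839582 - 329599) = -401025*(-58169181) = 23327295810525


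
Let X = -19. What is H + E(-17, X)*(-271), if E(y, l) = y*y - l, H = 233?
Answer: -83235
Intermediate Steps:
E(y, l) = y² - l
H + E(-17, X)*(-271) = 233 + ((-17)² - 1*(-19))*(-271) = 233 + (289 + 19)*(-271) = 233 + 308*(-271) = 233 - 83468 = -83235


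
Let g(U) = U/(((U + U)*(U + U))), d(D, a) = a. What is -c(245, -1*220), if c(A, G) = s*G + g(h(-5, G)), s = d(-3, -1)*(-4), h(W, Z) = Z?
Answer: 774401/880 ≈ 880.00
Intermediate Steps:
g(U) = 1/(4*U) (g(U) = U/(((2*U)*(2*U))) = U/((4*U²)) = U*(1/(4*U²)) = 1/(4*U))
s = 4 (s = -1*(-4) = 4)
c(A, G) = 4*G + 1/(4*G)
-c(245, -1*220) = -(4*(-1*220) + 1/(4*((-1*220)))) = -(4*(-220) + (¼)/(-220)) = -(-880 + (¼)*(-1/220)) = -(-880 - 1/880) = -1*(-774401/880) = 774401/880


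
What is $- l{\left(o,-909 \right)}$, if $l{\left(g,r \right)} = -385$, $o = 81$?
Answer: $385$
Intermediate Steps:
$- l{\left(o,-909 \right)} = \left(-1\right) \left(-385\right) = 385$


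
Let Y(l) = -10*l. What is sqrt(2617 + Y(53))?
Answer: sqrt(2087) ≈ 45.684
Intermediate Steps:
sqrt(2617 + Y(53)) = sqrt(2617 - 10*53) = sqrt(2617 - 530) = sqrt(2087)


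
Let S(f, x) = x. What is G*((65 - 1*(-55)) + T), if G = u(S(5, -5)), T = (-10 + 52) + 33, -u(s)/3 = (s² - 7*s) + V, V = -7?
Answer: -31005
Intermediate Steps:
u(s) = 21 - 3*s² + 21*s (u(s) = -3*((s² - 7*s) - 7) = -3*(-7 + s² - 7*s) = 21 - 3*s² + 21*s)
T = 75 (T = 42 + 33 = 75)
G = -159 (G = 21 - 3*(-5)² + 21*(-5) = 21 - 3*25 - 105 = 21 - 75 - 105 = -159)
G*((65 - 1*(-55)) + T) = -159*((65 - 1*(-55)) + 75) = -159*((65 + 55) + 75) = -159*(120 + 75) = -159*195 = -31005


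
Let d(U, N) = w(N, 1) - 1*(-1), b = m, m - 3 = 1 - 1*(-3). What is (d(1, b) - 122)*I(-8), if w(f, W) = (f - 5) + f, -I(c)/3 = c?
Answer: -2688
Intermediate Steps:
I(c) = -3*c
w(f, W) = -5 + 2*f (w(f, W) = (-5 + f) + f = -5 + 2*f)
m = 7 (m = 3 + (1 - 1*(-3)) = 3 + (1 + 3) = 3 + 4 = 7)
b = 7
d(U, N) = -4 + 2*N (d(U, N) = (-5 + 2*N) - 1*(-1) = (-5 + 2*N) + 1 = -4 + 2*N)
(d(1, b) - 122)*I(-8) = ((-4 + 2*7) - 122)*(-3*(-8)) = ((-4 + 14) - 122)*24 = (10 - 122)*24 = -112*24 = -2688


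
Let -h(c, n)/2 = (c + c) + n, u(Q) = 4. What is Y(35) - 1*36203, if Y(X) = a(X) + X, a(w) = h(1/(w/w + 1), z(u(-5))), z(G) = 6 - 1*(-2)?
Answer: -36186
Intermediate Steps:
z(G) = 8 (z(G) = 6 + 2 = 8)
h(c, n) = -4*c - 2*n (h(c, n) = -2*((c + c) + n) = -2*(2*c + n) = -2*(n + 2*c) = -4*c - 2*n)
a(w) = -18 (a(w) = -4/(w/w + 1) - 2*8 = -4/(1 + 1) - 16 = -4/2 - 16 = -4*1/2 - 16 = -2 - 16 = -18)
Y(X) = -18 + X
Y(35) - 1*36203 = (-18 + 35) - 1*36203 = 17 - 36203 = -36186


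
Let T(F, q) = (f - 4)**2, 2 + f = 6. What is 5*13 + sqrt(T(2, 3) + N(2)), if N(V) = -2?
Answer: 65 + I*sqrt(2) ≈ 65.0 + 1.4142*I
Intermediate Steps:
f = 4 (f = -2 + 6 = 4)
T(F, q) = 0 (T(F, q) = (4 - 4)**2 = 0**2 = 0)
5*13 + sqrt(T(2, 3) + N(2)) = 5*13 + sqrt(0 - 2) = 65 + sqrt(-2) = 65 + I*sqrt(2)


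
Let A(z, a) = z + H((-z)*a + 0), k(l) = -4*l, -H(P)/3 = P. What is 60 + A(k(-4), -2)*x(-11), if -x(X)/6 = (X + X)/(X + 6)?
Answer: 2172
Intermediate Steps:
H(P) = -3*P
A(z, a) = z + 3*a*z (A(z, a) = z - 3*((-z)*a + 0) = z - 3*(-a*z + 0) = z - (-3)*a*z = z + 3*a*z)
x(X) = -12*X/(6 + X) (x(X) = -6*(X + X)/(X + 6) = -6*2*X/(6 + X) = -12*X/(6 + X))
60 + A(k(-4), -2)*x(-11) = 60 + ((-4*(-4))*(1 + 3*(-2)))*(-12*(-11)/(6 - 11)) = 60 + (16*(1 - 6))*(-12*(-11)/(-5)) = 60 + (16*(-5))*(-12*(-11)*(-⅕)) = 60 - 80*(-132/5) = 60 + 2112 = 2172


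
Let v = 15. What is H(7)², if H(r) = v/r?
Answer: 225/49 ≈ 4.5918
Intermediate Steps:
H(r) = 15/r
H(7)² = (15/7)² = 225/49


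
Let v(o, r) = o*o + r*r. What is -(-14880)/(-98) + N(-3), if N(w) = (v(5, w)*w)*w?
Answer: 7554/49 ≈ 154.16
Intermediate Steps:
v(o, r) = o² + r²
N(w) = w²*(25 + w²) (N(w) = ((5² + w²)*w)*w = ((25 + w²)*w)*w = (w*(25 + w²))*w = w²*(25 + w²))
-(-14880)/(-98) + N(-3) = -(-14880)/(-98) + (-3)²*(25 + (-3)²) = -(-14880)*(-1)/98 + 9*(25 + 9) = -310*24/49 + 9*34 = -7440/49 + 306 = 7554/49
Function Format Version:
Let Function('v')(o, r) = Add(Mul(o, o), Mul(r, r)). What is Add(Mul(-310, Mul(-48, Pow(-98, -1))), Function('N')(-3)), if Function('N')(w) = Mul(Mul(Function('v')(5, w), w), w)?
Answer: Rational(7554, 49) ≈ 154.16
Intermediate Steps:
Function('v')(o, r) = Add(Pow(o, 2), Pow(r, 2))
Function('N')(w) = Mul(Pow(w, 2), Add(25, Pow(w, 2))) (Function('N')(w) = Mul(Mul(Add(Pow(5, 2), Pow(w, 2)), w), w) = Mul(Mul(Add(25, Pow(w, 2)), w), w) = Mul(Mul(w, Add(25, Pow(w, 2))), w) = Mul(Pow(w, 2), Add(25, Pow(w, 2))))
Add(Mul(-310, Mul(-48, Pow(-98, -1))), Function('N')(-3)) = Add(Mul(-310, Mul(-48, Pow(-98, -1))), Mul(Pow(-3, 2), Add(25, Pow(-3, 2)))) = Add(Mul(-310, Mul(-48, Rational(-1, 98))), Mul(9, Add(25, 9))) = Add(Mul(-310, Rational(24, 49)), Mul(9, 34)) = Add(Rational(-7440, 49), 306) = Rational(7554, 49)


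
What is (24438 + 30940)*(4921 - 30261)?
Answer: -1403278520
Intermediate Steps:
(24438 + 30940)*(4921 - 30261) = 55378*(-25340) = -1403278520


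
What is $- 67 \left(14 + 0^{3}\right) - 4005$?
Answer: $-4943$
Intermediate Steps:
$- 67 \left(14 + 0^{3}\right) - 4005 = - 67 \left(14 + 0\right) - 4005 = \left(-67\right) 14 - 4005 = -938 - 4005 = -4943$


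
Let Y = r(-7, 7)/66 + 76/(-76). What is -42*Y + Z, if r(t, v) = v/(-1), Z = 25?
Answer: 786/11 ≈ 71.455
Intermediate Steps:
r(t, v) = -v (r(t, v) = v*(-1) = -v)
Y = -73/66 (Y = -1*7/66 + 76/(-76) = -7*1/66 + 76*(-1/76) = -7/66 - 1 = -73/66 ≈ -1.1061)
-42*Y + Z = -42*(-73/66) + 25 = 511/11 + 25 = 786/11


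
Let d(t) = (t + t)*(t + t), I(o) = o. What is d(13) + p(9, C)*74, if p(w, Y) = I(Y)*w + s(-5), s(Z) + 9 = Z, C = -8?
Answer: -5688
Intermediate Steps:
s(Z) = -9 + Z
d(t) = 4*t**2 (d(t) = (2*t)*(2*t) = 4*t**2)
p(w, Y) = -14 + Y*w (p(w, Y) = Y*w + (-9 - 5) = Y*w - 14 = -14 + Y*w)
d(13) + p(9, C)*74 = 4*13**2 + (-14 - 8*9)*74 = 4*169 + (-14 - 72)*74 = 676 - 86*74 = 676 - 6364 = -5688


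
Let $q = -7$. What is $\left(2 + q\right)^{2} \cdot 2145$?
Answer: $53625$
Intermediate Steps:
$\left(2 + q\right)^{2} \cdot 2145 = \left(2 - 7\right)^{2} \cdot 2145 = \left(-5\right)^{2} \cdot 2145 = 25 \cdot 2145 = 53625$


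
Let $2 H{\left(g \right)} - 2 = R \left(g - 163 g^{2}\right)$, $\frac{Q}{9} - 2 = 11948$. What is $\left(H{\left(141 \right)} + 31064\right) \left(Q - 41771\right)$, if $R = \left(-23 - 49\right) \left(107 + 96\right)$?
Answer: $1557734032479219$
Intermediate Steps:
$Q = 107550$ ($Q = 18 + 9 \cdot 11948 = 18 + 107532 = 107550$)
$R = -14616$ ($R = \left(-72\right) 203 = -14616$)
$H{\left(g \right)} = 1 - 7308 g + 1191204 g^{2}$ ($H{\left(g \right)} = 1 + \frac{\left(-14616\right) \left(g - 163 g^{2}\right)}{2} = 1 + \frac{- 14616 g + 2382408 g^{2}}{2} = 1 + \left(- 7308 g + 1191204 g^{2}\right) = 1 - 7308 g + 1191204 g^{2}$)
$\left(H{\left(141 \right)} + 31064\right) \left(Q - 41771\right) = \left(\left(1 - 1030428 + 1191204 \cdot 141^{2}\right) + 31064\right) \left(107550 - 41771\right) = \left(\left(1 - 1030428 + 1191204 \cdot 19881\right) + 31064\right) 65779 = \left(\left(1 - 1030428 + 23682326724\right) + 31064\right) 65779 = \left(23681296297 + 31064\right) 65779 = 23681327361 \cdot 65779 = 1557734032479219$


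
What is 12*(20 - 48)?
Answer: -336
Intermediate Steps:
12*(20 - 48) = 12*(-28) = -336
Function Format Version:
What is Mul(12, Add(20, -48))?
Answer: -336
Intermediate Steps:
Mul(12, Add(20, -48)) = Mul(12, -28) = -336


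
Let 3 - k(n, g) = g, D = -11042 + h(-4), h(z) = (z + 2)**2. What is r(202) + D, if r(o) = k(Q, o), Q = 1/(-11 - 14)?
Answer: -11237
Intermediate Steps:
Q = -1/25 (Q = 1/(-25) = -1/25 ≈ -0.040000)
h(z) = (2 + z)**2
D = -11038 (D = -11042 + (2 - 4)**2 = -11042 + (-2)**2 = -11042 + 4 = -11038)
k(n, g) = 3 - g
r(o) = 3 - o
r(202) + D = (3 - 1*202) - 11038 = (3 - 202) - 11038 = -199 - 11038 = -11237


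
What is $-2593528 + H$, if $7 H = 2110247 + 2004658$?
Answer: $- \frac{14039791}{7} \approx -2.0057 \cdot 10^{6}$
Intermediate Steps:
$H = \frac{4114905}{7}$ ($H = \frac{2110247 + 2004658}{7} = \frac{1}{7} \cdot 4114905 = \frac{4114905}{7} \approx 5.8784 \cdot 10^{5}$)
$-2593528 + H = -2593528 + \frac{4114905}{7} = - \frac{14039791}{7}$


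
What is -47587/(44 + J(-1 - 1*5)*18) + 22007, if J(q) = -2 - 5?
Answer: 1852161/82 ≈ 22587.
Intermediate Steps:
J(q) = -7
-47587/(44 + J(-1 - 1*5)*18) + 22007 = -47587/(44 - 7*18) + 22007 = -47587/(44 - 126) + 22007 = -47587/(-82) + 22007 = -47587*(-1/82) + 22007 = 47587/82 + 22007 = 1852161/82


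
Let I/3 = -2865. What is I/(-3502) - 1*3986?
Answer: -13950377/3502 ≈ -3983.5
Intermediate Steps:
I = -8595 (I = 3*(-2865) = -8595)
I/(-3502) - 1*3986 = -8595/(-3502) - 1*3986 = -8595*(-1/3502) - 3986 = 8595/3502 - 3986 = -13950377/3502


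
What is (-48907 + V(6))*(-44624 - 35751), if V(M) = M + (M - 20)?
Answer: 3931543125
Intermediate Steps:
V(M) = -20 + 2*M (V(M) = M + (-20 + M) = -20 + 2*M)
(-48907 + V(6))*(-44624 - 35751) = (-48907 + (-20 + 2*6))*(-44624 - 35751) = (-48907 + (-20 + 12))*(-80375) = (-48907 - 8)*(-80375) = -48915*(-80375) = 3931543125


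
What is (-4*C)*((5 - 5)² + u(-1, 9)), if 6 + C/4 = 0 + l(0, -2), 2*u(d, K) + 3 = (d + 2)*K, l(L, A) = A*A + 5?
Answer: -144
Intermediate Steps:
l(L, A) = 5 + A² (l(L, A) = A² + 5 = 5 + A²)
u(d, K) = -3/2 + K*(2 + d)/2 (u(d, K) = -3/2 + ((d + 2)*K)/2 = -3/2 + ((2 + d)*K)/2 = -3/2 + (K*(2 + d))/2 = -3/2 + K*(2 + d)/2)
C = 12 (C = -24 + 4*(0 + (5 + (-2)²)) = -24 + 4*(0 + (5 + 4)) = -24 + 4*(0 + 9) = -24 + 4*9 = -24 + 36 = 12)
(-4*C)*((5 - 5)² + u(-1, 9)) = (-4*12)*((5 - 5)² + (-3/2 + 9 + (½)*9*(-1))) = -48*(0² + (-3/2 + 9 - 9/2)) = -48*(0 + 3) = -48*3 = -144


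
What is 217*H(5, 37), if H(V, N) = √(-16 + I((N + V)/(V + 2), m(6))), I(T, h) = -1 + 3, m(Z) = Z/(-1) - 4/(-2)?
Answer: 217*I*√14 ≈ 811.94*I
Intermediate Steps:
m(Z) = 2 - Z (m(Z) = Z*(-1) - 4*(-½) = -Z + 2 = 2 - Z)
I(T, h) = 2
H(V, N) = I*√14 (H(V, N) = √(-16 + 2) = √(-14) = I*√14)
217*H(5, 37) = 217*(I*√14) = 217*I*√14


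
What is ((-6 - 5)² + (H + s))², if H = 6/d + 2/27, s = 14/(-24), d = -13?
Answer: 28399327441/1971216 ≈ 14407.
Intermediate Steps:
s = -7/12 (s = 14*(-1/24) = -7/12 ≈ -0.58333)
H = -136/351 (H = 6/(-13) + 2/27 = 6*(-1/13) + 2*(1/27) = -6/13 + 2/27 = -136/351 ≈ -0.38746)
((-6 - 5)² + (H + s))² = ((-6 - 5)² + (-136/351 - 7/12))² = ((-11)² - 1363/1404)² = (121 - 1363/1404)² = (168521/1404)² = 28399327441/1971216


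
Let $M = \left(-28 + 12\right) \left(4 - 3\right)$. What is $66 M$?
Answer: $-1056$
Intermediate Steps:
$M = -16$ ($M = \left(-16\right) 1 = -16$)
$66 M = 66 \left(-16\right) = -1056$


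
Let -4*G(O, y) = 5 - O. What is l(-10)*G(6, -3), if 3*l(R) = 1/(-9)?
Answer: -1/108 ≈ -0.0092593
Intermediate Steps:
G(O, y) = -5/4 + O/4 (G(O, y) = -(5 - O)/4 = -5/4 + O/4)
l(R) = -1/27 (l(R) = (1/3)/(-9) = (1/3)*(-1/9) = -1/27)
l(-10)*G(6, -3) = -(-5/4 + (1/4)*6)/27 = -(-5/4 + 3/2)/27 = -1/27*1/4 = -1/108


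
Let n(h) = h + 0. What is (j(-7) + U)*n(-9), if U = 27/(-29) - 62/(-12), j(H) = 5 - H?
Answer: -8475/58 ≈ -146.12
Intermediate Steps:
n(h) = h
U = 737/174 (U = 27*(-1/29) - 62*(-1/12) = -27/29 + 31/6 = 737/174 ≈ 4.2356)
(j(-7) + U)*n(-9) = ((5 - 1*(-7)) + 737/174)*(-9) = ((5 + 7) + 737/174)*(-9) = (12 + 737/174)*(-9) = (2825/174)*(-9) = -8475/58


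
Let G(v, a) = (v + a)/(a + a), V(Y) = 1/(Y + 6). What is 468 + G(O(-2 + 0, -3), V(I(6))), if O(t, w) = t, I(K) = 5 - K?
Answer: 927/2 ≈ 463.50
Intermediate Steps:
V(Y) = 1/(6 + Y)
G(v, a) = (a + v)/(2*a) (G(v, a) = (a + v)/((2*a)) = (a + v)*(1/(2*a)) = (a + v)/(2*a))
468 + G(O(-2 + 0, -3), V(I(6))) = 468 + (1/(6 + (5 - 1*6)) + (-2 + 0))/(2*(1/(6 + (5 - 1*6)))) = 468 + (1/(6 + (5 - 6)) - 2)/(2*(1/(6 + (5 - 6)))) = 468 + (1/(6 - 1) - 2)/(2*(1/(6 - 1))) = 468 + (1/5 - 2)/(2*(1/5)) = 468 + (⅕ - 2)/(2*(⅕)) = 468 + (½)*5*(-9/5) = 468 - 9/2 = 927/2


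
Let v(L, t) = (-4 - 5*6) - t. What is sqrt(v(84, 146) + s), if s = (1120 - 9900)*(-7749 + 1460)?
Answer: 2*sqrt(13804310) ≈ 7430.8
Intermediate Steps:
v(L, t) = -34 - t (v(L, t) = (-4 - 30) - t = -34 - t)
s = 55217420 (s = -8780*(-6289) = 55217420)
sqrt(v(84, 146) + s) = sqrt((-34 - 1*146) + 55217420) = sqrt((-34 - 146) + 55217420) = sqrt(-180 + 55217420) = sqrt(55217240) = 2*sqrt(13804310)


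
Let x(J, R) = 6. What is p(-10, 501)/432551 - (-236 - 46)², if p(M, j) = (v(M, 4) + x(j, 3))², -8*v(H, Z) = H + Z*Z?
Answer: -78624424449/988688 ≈ -79524.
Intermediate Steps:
v(H, Z) = -H/8 - Z²/8 (v(H, Z) = -(H + Z*Z)/8 = -(H + Z²)/8 = -H/8 - Z²/8)
p(M, j) = (4 - M/8)² (p(M, j) = ((-M/8 - ⅛*4²) + 6)² = ((-M/8 - ⅛*16) + 6)² = ((-M/8 - 2) + 6)² = ((-2 - M/8) + 6)² = (4 - M/8)²)
p(-10, 501)/432551 - (-236 - 46)² = ((-32 - 10)²/64)/432551 - (-236 - 46)² = ((1/64)*(-42)²)*(1/432551) - 1*(-282)² = ((1/64)*1764)*(1/432551) - 1*79524 = (441/16)*(1/432551) - 79524 = 63/988688 - 79524 = -78624424449/988688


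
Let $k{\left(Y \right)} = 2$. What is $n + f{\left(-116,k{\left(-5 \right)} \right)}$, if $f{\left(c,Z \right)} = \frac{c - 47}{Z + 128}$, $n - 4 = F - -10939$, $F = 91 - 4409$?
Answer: $\frac{861087}{130} \approx 6623.8$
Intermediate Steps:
$F = -4318$ ($F = 91 - 4409 = -4318$)
$n = 6625$ ($n = 4 - -6621 = 4 + \left(-4318 + 10939\right) = 4 + 6621 = 6625$)
$f{\left(c,Z \right)} = \frac{-47 + c}{128 + Z}$
$n + f{\left(-116,k{\left(-5 \right)} \right)} = 6625 + \frac{-47 - 116}{128 + 2} = 6625 + \frac{1}{130} \left(-163\right) = 6625 - \frac{163}{130} = \frac{861087}{130}$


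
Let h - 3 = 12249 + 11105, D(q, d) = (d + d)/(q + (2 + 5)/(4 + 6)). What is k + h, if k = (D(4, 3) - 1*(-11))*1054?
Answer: 1705937/47 ≈ 36297.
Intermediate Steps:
D(q, d) = 2*d/(7/10 + q) (D(q, d) = (2*d)/(q + 7/10) = (2*d)/(7/10 + q) = 2*d/(7/10 + q))
h = 23357 (h = 3 + (12249 + 11105) = 3 + 23354 = 23357)
k = 608158/47 (k = (20*3/(7 + 10*4) - 1*(-11))*1054 = (20*3/(7 + 40) + 11)*1054 = (20*3/47 + 11)*1054 = (20*3*(1/47) + 11)*1054 = (60/47 + 11)*1054 = (577/47)*1054 = 608158/47 ≈ 12940.)
k + h = 608158/47 + 23357 = 1705937/47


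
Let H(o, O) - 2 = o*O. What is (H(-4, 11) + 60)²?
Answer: 324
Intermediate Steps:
H(o, O) = 2 + O*o (H(o, O) = 2 + o*O = 2 + O*o)
(H(-4, 11) + 60)² = ((2 + 11*(-4)) + 60)² = ((2 - 44) + 60)² = (-42 + 60)² = 18² = 324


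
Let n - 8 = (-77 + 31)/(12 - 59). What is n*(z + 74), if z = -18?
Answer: 23632/47 ≈ 502.81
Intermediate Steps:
n = 422/47 (n = 8 + (-77 + 31)/(12 - 59) = 8 - 46/(-47) = 8 - 46*(-1/47) = 8 + 46/47 = 422/47 ≈ 8.9787)
n*(z + 74) = 422*(-18 + 74)/47 = (422/47)*56 = 23632/47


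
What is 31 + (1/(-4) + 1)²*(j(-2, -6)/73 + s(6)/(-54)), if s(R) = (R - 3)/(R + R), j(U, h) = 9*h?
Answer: 857255/28032 ≈ 30.581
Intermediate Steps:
s(R) = (-3 + R)/(2*R) (s(R) = (-3 + R)/((2*R)) = (-3 + R)*(1/(2*R)) = (-3 + R)/(2*R))
31 + (1/(-4) + 1)²*(j(-2, -6)/73 + s(6)/(-54)) = 31 + (1/(-4) + 1)²*((9*(-6))/73 + ((½)*(-3 + 6)/6)/(-54)) = 31 + (-¼ + 1)²*(-54*1/73 + ((½)*(⅙)*3)*(-1/54)) = 31 + (¾)²*(-54/73 + (¼)*(-1/54)) = 31 + 9*(-54/73 - 1/216)/16 = 31 + (9/16)*(-11737/15768) = 31 - 11737/28032 = 857255/28032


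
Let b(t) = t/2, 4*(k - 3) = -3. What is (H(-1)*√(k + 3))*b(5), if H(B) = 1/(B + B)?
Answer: -5*√21/8 ≈ -2.8641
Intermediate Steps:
k = 9/4 (k = 3 + (¼)*(-3) = 3 - ¾ = 9/4 ≈ 2.2500)
b(t) = t/2 (b(t) = t*(½) = t/2)
H(B) = 1/(2*B)
(H(-1)*√(k + 3))*b(5) = (((½)/(-1))*√(9/4 + 3))*((½)*5) = (((½)*(-1))*√(21/4))*(5/2) = -√21/4*(5/2) = -5*√21/8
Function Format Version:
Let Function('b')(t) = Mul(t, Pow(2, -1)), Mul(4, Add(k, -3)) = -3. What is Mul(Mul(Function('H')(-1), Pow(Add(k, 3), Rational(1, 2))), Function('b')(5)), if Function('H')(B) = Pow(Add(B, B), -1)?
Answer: Mul(Rational(-5, 8), Pow(21, Rational(1, 2))) ≈ -2.8641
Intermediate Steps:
k = Rational(9, 4) (k = Add(3, Mul(Rational(1, 4), -3)) = Add(3, Rational(-3, 4)) = Rational(9, 4) ≈ 2.2500)
Function('b')(t) = Mul(Rational(1, 2), t) (Function('b')(t) = Mul(t, Rational(1, 2)) = Mul(Rational(1, 2), t))
Function('H')(B) = Mul(Rational(1, 2), Pow(B, -1)) (Function('H')(B) = Pow(Mul(2, B), -1) = Mul(Rational(1, 2), Pow(B, -1)))
Mul(Mul(Function('H')(-1), Pow(Add(k, 3), Rational(1, 2))), Function('b')(5)) = Mul(Mul(Mul(Rational(1, 2), Pow(-1, -1)), Pow(Add(Rational(9, 4), 3), Rational(1, 2))), Mul(Rational(1, 2), 5)) = Mul(Mul(Mul(Rational(1, 2), -1), Pow(Rational(21, 4), Rational(1, 2))), Rational(5, 2)) = Mul(Mul(Rational(-1, 2), Mul(Rational(1, 2), Pow(21, Rational(1, 2)))), Rational(5, 2)) = Mul(Mul(Rational(-1, 4), Pow(21, Rational(1, 2))), Rational(5, 2)) = Mul(Rational(-5, 8), Pow(21, Rational(1, 2)))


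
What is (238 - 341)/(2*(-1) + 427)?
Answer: -103/425 ≈ -0.24235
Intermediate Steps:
(238 - 341)/(2*(-1) + 427) = -103/(-2 + 427) = -103/425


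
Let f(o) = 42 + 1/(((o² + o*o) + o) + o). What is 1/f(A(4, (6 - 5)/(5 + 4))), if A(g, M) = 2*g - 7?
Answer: 4/169 ≈ 0.023669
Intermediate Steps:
A(g, M) = -7 + 2*g
f(o) = 42 + 1/(2*o + 2*o²) (f(o) = 42 + 1/(((o² + o²) + o) + o) = 42 + 1/((2*o² + o) + o) = 42 + 1/((o + 2*o²) + o) = 42 + 1/(2*o + 2*o²))
1/f(A(4, (6 - 5)/(5 + 4))) = 1/((1 + 84*(-7 + 2*4) + 84*(-7 + 2*4)²)/(2*(-7 + 2*4)*(1 + (-7 + 2*4)))) = 1/((1 + 84*(-7 + 8) + 84*(-7 + 8)²)/(2*(-7 + 8)*(1 + (-7 + 8)))) = 1/((½)*(1 + 84*1 + 84*1²)/(1*(1 + 1))) = 1/((½)*1*(1 + 84 + 84*1)/2) = 1/((½)*1*(½)*(1 + 84 + 84)) = 1/((½)*1*(½)*169) = 1/(169/4) = 4/169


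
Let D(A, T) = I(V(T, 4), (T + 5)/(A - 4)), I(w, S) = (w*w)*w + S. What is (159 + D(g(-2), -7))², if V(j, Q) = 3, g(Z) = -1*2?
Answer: 312481/9 ≈ 34720.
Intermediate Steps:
g(Z) = -2
I(w, S) = S + w³ (I(w, S) = w²*w + S = w³ + S = S + w³)
D(A, T) = 27 + (5 + T)/(-4 + A) (D(A, T) = (T + 5)/(A - 4) + 3³ = (5 + T)/(-4 + A) + 27 = 27 + (5 + T)/(-4 + A))
(159 + D(g(-2), -7))² = (159 + (-103 - 7 + 27*(-2))/(-4 - 2))² = (159 + (-103 - 7 - 54)/(-6))² = (159 - ⅙*(-164))² = (159 + 82/3)² = (559/3)² = 312481/9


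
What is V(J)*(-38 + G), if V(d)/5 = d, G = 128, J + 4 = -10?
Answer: -6300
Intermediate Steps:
J = -14 (J = -4 - 10 = -14)
V(d) = 5*d
V(J)*(-38 + G) = (5*(-14))*(-38 + 128) = -70*90 = -6300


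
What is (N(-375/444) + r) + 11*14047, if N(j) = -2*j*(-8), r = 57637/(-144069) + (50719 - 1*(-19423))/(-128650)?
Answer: 52977039804944137/342887821725 ≈ 1.5450e+5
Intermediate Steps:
r = -8760143924/9267238425 (r = 57637*(-1/144069) + (50719 + 19423)*(-1/128650) = -57637/144069 + 70142*(-1/128650) = -57637/144069 - 35071/64325 = -8760143924/9267238425 ≈ -0.94528)
N(j) = 16*j
(N(-375/444) + r) + 11*14047 = (16*(-375/444) - 8760143924/9267238425) + 11*14047 = (16*(-375*1/444) - 8760143924/9267238425) + 154517 = (16*(-125/148) - 8760143924/9267238425) + 154517 = (-500/37 - 8760143924/9267238425) + 154517 = -4957744537688/342887821725 + 154517 = 52977039804944137/342887821725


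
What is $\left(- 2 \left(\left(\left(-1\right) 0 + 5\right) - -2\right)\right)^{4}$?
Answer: $38416$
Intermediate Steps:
$\left(- 2 \left(\left(\left(-1\right) 0 + 5\right) - -2\right)\right)^{4} = \left(- 2 \left(\left(0 + 5\right) + 2\right)\right)^{4} = \left(- 2 \left(5 + 2\right)\right)^{4} = \left(\left(-2\right) 7\right)^{4} = \left(-14\right)^{4} = 38416$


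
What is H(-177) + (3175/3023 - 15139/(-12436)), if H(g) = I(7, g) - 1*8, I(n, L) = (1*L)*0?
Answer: -215502727/37594028 ≈ -5.7324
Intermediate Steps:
I(n, L) = 0 (I(n, L) = L*0 = 0)
H(g) = -8 (H(g) = 0 - 1*8 = 0 - 8 = -8)
H(-177) + (3175/3023 - 15139/(-12436)) = -8 + (3175/3023 - 15139/(-12436)) = -8 + (3175*(1/3023) - 15139*(-1/12436)) = -8 + (3175/3023 + 15139/12436) = -8 + 85249497/37594028 = -215502727/37594028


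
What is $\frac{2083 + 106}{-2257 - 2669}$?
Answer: $- \frac{2189}{4926} \approx -0.44438$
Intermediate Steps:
$\frac{2083 + 106}{-2257 - 2669} = \frac{2189}{-4926} = 2189 \left(- \frac{1}{4926}\right) = - \frac{2189}{4926}$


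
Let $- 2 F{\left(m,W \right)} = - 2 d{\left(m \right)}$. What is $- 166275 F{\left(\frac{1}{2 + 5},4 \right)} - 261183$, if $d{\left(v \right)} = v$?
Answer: $- \frac{1994556}{7} \approx -2.8494 \cdot 10^{5}$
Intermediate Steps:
$F{\left(m,W \right)} = m$ ($F{\left(m,W \right)} = - \frac{\left(-2\right) m}{2} = m$)
$- 166275 F{\left(\frac{1}{2 + 5},4 \right)} - 261183 = - \frac{166275}{2 + 5} - 261183 = - \frac{166275}{7} - 261183 = - \frac{1994556}{7}$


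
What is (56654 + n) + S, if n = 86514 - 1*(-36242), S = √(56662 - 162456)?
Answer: 179410 + 13*I*√626 ≈ 1.7941e+5 + 325.26*I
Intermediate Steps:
S = 13*I*√626 (S = √(-105794) = 13*I*√626 ≈ 325.26*I)
n = 122756 (n = 86514 + 36242 = 122756)
(56654 + n) + S = (56654 + 122756) + 13*I*√626 = 179410 + 13*I*√626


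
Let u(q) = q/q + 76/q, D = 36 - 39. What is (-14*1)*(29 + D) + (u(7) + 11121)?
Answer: 75382/7 ≈ 10769.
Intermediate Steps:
D = -3
u(q) = 1 + 76/q
(-14*1)*(29 + D) + (u(7) + 11121) = (-14*1)*(29 - 3) + ((76 + 7)/7 + 11121) = -14*26 + ((⅐)*83 + 11121) = -364 + (83/7 + 11121) = -364 + 77930/7 = 75382/7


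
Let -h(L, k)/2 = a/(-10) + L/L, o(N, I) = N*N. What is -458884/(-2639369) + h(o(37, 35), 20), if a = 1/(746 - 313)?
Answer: -10432344541/5714233885 ≈ -1.8257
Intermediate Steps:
o(N, I) = N²
a = 1/433 ≈ 0.0023095
h(L, k) = -4329/2165 (h(L, k) = -2*((1/433)/(-10) + L/L) = -2*((1/433)*(-⅒) + 1) = -2*(-1/4330 + 1) = -2*4329/4330 = -4329/2165)
-458884/(-2639369) + h(o(37, 35), 20) = -458884/(-2639369) - 4329/2165 = -458884*(-1/2639369) - 4329/2165 = 458884/2639369 - 4329/2165 = -10432344541/5714233885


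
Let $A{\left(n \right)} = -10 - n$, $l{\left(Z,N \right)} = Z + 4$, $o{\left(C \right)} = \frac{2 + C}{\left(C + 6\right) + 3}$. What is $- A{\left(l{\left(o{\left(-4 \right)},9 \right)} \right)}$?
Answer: $\frac{68}{5} \approx 13.6$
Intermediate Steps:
$o{\left(C \right)} = \frac{2 + C}{9 + C}$ ($o{\left(C \right)} = \frac{2 + C}{\left(6 + C\right) + 3} = \frac{2 + C}{9 + C}$)
$l{\left(Z,N \right)} = 4 + Z$
$- A{\left(l{\left(o{\left(-4 \right)},9 \right)} \right)} = - (-10 - \left(4 + \frac{2 - 4}{9 - 4}\right)) = - (-10 - \left(4 + \frac{1}{5} \left(-2\right)\right)) = - (-10 - \left(4 - \frac{2}{5}\right)) = - (-10 - \frac{18}{5}) = \left(-1\right) \left(- \frac{68}{5}\right) = \frac{68}{5}$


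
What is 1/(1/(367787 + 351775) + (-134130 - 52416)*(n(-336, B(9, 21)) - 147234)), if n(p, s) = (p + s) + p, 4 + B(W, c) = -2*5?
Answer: 719562/19855510589067841 ≈ 3.6240e-11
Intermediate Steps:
B(W, c) = -14 (B(W, c) = -4 - 2*5 = -4 - 10 = -14)
n(p, s) = s + 2*p
1/(1/(367787 + 351775) + (-134130 - 52416)*(n(-336, B(9, 21)) - 147234)) = 1/(1/(367787 + 351775) + (-134130 - 52416)*((-14 + 2*(-336)) - 147234)) = 1/(1/719562 - 186546*((-14 - 672) - 147234)) = 1/(1/719562 - 186546*(-686 - 147234)) = 1/(1/719562 - 186546*(-147920)) = 1/(1/719562 + 27593884320) = 1/(19855510589067841/719562) = 719562/19855510589067841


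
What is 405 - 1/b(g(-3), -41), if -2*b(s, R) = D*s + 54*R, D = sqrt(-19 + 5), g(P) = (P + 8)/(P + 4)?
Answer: 992682351/2451073 - 5*I*sqrt(14)/2451073 ≈ 405.0 - 7.6327e-6*I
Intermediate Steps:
g(P) = (8 + P)/(4 + P)
D = I*sqrt(14) (D = sqrt(-14) = I*sqrt(14) ≈ 3.7417*I)
b(s, R) = -27*R - I*s*sqrt(14)/2 (b(s, R) = -((I*sqrt(14))*s + 54*R)/2 = -(I*s*sqrt(14) + 54*R)/2 = -(54*R + I*s*sqrt(14))/2 = -27*R - I*s*sqrt(14)/2)
405 - 1/b(g(-3), -41) = 405 - 1/(-27*(-41) - I*(8 - 3)/(4 - 3)*sqrt(14)/2) = 405 - 1/(1107 - I*5/1*sqrt(14)/2) = 405 - 1/(1107 - I*1*5*sqrt(14)/2) = 405 - 1/(1107 - 1/2*I*5*sqrt(14)) = 405 - 1/(1107 - 5*I*sqrt(14)/2)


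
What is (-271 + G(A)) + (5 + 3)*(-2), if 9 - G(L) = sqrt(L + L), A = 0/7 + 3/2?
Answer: -278 - sqrt(3) ≈ -279.73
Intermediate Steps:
A = 3/2 (A = 0*(1/7) + 3*(1/2) = 0 + 3/2 = 3/2 ≈ 1.5000)
G(L) = 9 - sqrt(2)*sqrt(L) (G(L) = 9 - sqrt(L + L) = 9 - sqrt(2*L) = 9 - sqrt(2)*sqrt(L))
(-271 + G(A)) + (5 + 3)*(-2) = (-271 + (9 - sqrt(2)*sqrt(3/2))) + (5 + 3)*(-2) = (-271 + (9 - sqrt(2)*sqrt(6)/2)) + 8*(-2) = (-271 + (9 - sqrt(3))) - 16 = (-262 - sqrt(3)) - 16 = -278 - sqrt(3)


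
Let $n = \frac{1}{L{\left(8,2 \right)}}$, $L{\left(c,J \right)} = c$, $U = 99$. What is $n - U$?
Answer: $- \frac{791}{8} \approx -98.875$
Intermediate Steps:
$n = \frac{1}{8} \approx 0.125$
$n - U = \frac{1}{8} - 99 = - \frac{791}{8}$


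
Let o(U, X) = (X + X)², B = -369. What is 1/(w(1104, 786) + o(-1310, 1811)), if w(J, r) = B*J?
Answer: 1/12711508 ≈ 7.8669e-8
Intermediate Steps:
w(J, r) = -369*J
o(U, X) = 4*X² (o(U, X) = (2*X)² = 4*X²)
1/(w(1104, 786) + o(-1310, 1811)) = 1/(-369*1104 + 4*1811²) = 1/(-407376 + 4*3279721) = 1/(-407376 + 13118884) = 1/12711508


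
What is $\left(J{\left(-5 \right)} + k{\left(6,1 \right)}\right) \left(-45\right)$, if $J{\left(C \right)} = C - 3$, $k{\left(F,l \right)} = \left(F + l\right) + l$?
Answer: $0$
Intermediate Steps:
$k{\left(F,l \right)} = F + 2 l$
$J{\left(C \right)} = -3 + C$
$\left(J{\left(-5 \right)} + k{\left(6,1 \right)}\right) \left(-45\right) = \left(\left(-3 - 5\right) + \left(6 + 2 \cdot 1\right)\right) \left(-45\right) = \left(-8 + \left(6 + 2\right)\right) \left(-45\right) = \left(-8 + 8\right) \left(-45\right) = 0 \left(-45\right) = 0$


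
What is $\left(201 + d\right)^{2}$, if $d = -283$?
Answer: $6724$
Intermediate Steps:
$\left(201 + d\right)^{2} = \left(201 - 283\right)^{2} = \left(-82\right)^{2} = 6724$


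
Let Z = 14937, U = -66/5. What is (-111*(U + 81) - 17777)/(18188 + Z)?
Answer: -126514/165625 ≈ -0.76386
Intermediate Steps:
U = -66/5 ≈ -13.200
(-111*(U + 81) - 17777)/(18188 + Z) = (-111*(-66/5 + 81) - 17777)/(18188 + 14937) = (-111*339/5 - 17777)/33125 = (-37629/5 - 17777)*(1/33125) = -126514/5*1/33125 = -126514/165625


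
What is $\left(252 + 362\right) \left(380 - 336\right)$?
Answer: $27016$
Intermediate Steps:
$\left(252 + 362\right) \left(380 - 336\right) = 614 \cdot 44 = 27016$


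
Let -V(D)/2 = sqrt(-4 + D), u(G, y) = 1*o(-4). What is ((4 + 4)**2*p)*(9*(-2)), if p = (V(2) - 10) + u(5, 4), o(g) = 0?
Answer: 11520 + 2304*I*sqrt(2) ≈ 11520.0 + 3258.3*I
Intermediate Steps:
u(G, y) = 0 (u(G, y) = 1*0 = 0)
V(D) = -2*sqrt(-4 + D)
p = -10 - 2*I*sqrt(2) (p = (-2*sqrt(-4 + 2) - 10) + 0 = (-2*I*sqrt(2) - 10) + 0 = (-10 - 2*I*sqrt(2)) + 0 = -10 - 2*I*sqrt(2) ≈ -10.0 - 2.8284*I)
((4 + 4)**2*p)*(9*(-2)) = ((4 + 4)**2*(-10 - 2*I*sqrt(2)))*(9*(-2)) = (8**2*(-10 - 2*I*sqrt(2)))*(-18) = (64*(-10 - 2*I*sqrt(2)))*(-18) = (-640 - 128*I*sqrt(2))*(-18) = 11520 + 2304*I*sqrt(2)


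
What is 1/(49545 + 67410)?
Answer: 1/116955 ≈ 8.5503e-6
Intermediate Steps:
1/(49545 + 67410) = 1/116955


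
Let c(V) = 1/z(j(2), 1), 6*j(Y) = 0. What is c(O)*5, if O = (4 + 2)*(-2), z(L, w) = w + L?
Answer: 5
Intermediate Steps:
j(Y) = 0 (j(Y) = (⅙)*0 = 0)
z(L, w) = L + w
O = -12 (O = 6*(-2) = -12)
c(V) = 1 (c(V) = 1/(0 + 1) = 1/1 = 1)
c(O)*5 = 1*5 = 5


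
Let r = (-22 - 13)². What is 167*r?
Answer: 204575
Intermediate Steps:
r = 1225 (r = (-35)² = 1225)
167*r = 167*1225 = 204575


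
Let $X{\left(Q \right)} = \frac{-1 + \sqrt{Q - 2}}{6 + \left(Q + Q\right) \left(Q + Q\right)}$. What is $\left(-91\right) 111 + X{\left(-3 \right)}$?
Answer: $- \frac{424243}{42} + \frac{i \sqrt{5}}{42} \approx -10101.0 + 0.05324 i$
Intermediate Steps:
$X{\left(Q \right)} = \frac{-1 + \sqrt{-2 + Q}}{6 + 4 Q^{2}}$ ($X{\left(Q \right)} = \frac{-1 + \sqrt{-2 + Q}}{6 + 2 Q 2 Q} = \frac{-1 + \sqrt{-2 + Q}}{6 + 4 Q^{2}}$)
$\left(-91\right) 111 + X{\left(-3 \right)} = \left(-91\right) 111 + \frac{-1 + \sqrt{-2 - 3}}{2 \left(3 + 2 \left(-3\right)^{2}\right)} = -10101 + \frac{-1 + \sqrt{-5}}{2 \left(3 + 2 \cdot 9\right)} = -10101 + \frac{-1 + i \sqrt{5}}{2 \left(3 + 18\right)} = -10101 + \frac{-1 + i \sqrt{5}}{2 \cdot 21} = -10101 + \frac{1}{2} \cdot \frac{1}{21} \left(-1 + i \sqrt{5}\right) = -10101 - \left(\frac{1}{42} - \frac{i \sqrt{5}}{42}\right) = - \frac{424243}{42} + \frac{i \sqrt{5}}{42}$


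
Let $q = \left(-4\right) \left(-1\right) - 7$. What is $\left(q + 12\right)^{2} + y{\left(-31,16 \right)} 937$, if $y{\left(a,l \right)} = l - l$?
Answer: $81$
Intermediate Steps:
$q = -3$ ($q = 4 - 7 = -3$)
$y{\left(a,l \right)} = 0$
$\left(q + 12\right)^{2} + y{\left(-31,16 \right)} 937 = \left(-3 + 12\right)^{2} + 0 \cdot 937 = 9^{2} + 0 = 81 + 0 = 81$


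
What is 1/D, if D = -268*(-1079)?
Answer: 1/289172 ≈ 3.4581e-6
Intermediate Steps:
D = 289172
1/D = 1/289172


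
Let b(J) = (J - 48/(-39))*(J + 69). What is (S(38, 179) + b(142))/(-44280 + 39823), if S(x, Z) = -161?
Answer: -390789/57941 ≈ -6.7446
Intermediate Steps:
b(J) = (69 + J)*(16/13 + J) (b(J) = (J - 48*(-1/39))*(69 + J) = (J + 16/13)*(69 + J) = (16/13 + J)*(69 + J) = (69 + J)*(16/13 + J))
(S(38, 179) + b(142))/(-44280 + 39823) = (-161 + (1104/13 + 142² + (913/13)*142))/(-44280 + 39823) = (-161 + (1104/13 + 20164 + 129646/13))/(-4457) = (-161 + 392882/13)*(-1/4457) = (390789/13)*(-1/4457) = -390789/57941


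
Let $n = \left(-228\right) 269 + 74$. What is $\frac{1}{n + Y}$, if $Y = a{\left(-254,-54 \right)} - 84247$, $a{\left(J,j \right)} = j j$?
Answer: $- \frac{1}{142589} \approx -7.0132 \cdot 10^{-6}$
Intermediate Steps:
$a{\left(J,j \right)} = j^{2}$
$n = -61258$ ($n = -61332 + 74 = -61258$)
$Y = -81331$ ($Y = \left(-54\right)^{2} - 84247 = 2916 - 84247 = -81331$)
$\frac{1}{n + Y} = \frac{1}{-61258 - 81331} = \frac{1}{-142589} = - \frac{1}{142589}$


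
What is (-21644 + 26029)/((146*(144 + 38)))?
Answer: 4385/26572 ≈ 0.16502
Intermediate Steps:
(-21644 + 26029)/((146*(144 + 38))) = 4385/((146*182)) = 4385/26572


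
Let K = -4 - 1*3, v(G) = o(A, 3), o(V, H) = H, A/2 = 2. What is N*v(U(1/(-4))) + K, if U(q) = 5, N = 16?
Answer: 41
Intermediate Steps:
A = 4 (A = 2*2 = 4)
v(G) = 3
K = -7 (K = -4 - 3 = -7)
N*v(U(1/(-4))) + K = 16*3 - 7 = 48 - 7 = 41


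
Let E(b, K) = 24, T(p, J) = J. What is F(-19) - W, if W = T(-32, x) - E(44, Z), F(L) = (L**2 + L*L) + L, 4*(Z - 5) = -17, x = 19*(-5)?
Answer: 822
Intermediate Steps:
x = -95
Z = 3/4 (Z = 5 + (1/4)*(-17) = 5 - 17/4 = 3/4 ≈ 0.75000)
F(L) = L + 2*L**2 (F(L) = (L**2 + L**2) + L = 2*L**2 + L = L + 2*L**2)
W = -119 (W = -95 - 1*24 = -95 - 24 = -119)
F(-19) - W = -19*(1 + 2*(-19)) - 1*(-119) = -19*(1 - 38) + 119 = -19*(-37) + 119 = 703 + 119 = 822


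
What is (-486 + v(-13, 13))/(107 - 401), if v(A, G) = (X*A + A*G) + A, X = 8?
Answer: 386/147 ≈ 2.6259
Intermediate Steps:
v(A, G) = 9*A + A*G (v(A, G) = (8*A + A*G) + A = 9*A + A*G)
(-486 + v(-13, 13))/(107 - 401) = (-486 - 13*(9 + 13))/(107 - 401) = (-486 - 13*22)/(-294) = (-486 - 286)*(-1/294) = -772*(-1/294) = 386/147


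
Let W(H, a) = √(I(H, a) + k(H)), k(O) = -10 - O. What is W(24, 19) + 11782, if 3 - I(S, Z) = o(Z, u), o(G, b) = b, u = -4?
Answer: 11782 + 3*I*√3 ≈ 11782.0 + 5.1962*I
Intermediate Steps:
I(S, Z) = 7 (I(S, Z) = 3 - 1*(-4) = 3 + 4 = 7)
W(H, a) = √(-3 - H) (W(H, a) = √(7 + (-10 - H)) = √(-3 - H))
W(24, 19) + 11782 = √(-3 - 1*24) + 11782 = √(-3 - 24) + 11782 = √(-27) + 11782 = 3*I*√3 + 11782 = 11782 + 3*I*√3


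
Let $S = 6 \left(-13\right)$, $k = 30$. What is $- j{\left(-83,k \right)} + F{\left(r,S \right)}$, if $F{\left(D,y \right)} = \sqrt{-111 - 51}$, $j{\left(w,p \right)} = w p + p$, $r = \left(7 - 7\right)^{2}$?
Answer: $2460 + 9 i \sqrt{2} \approx 2460.0 + 12.728 i$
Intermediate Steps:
$r = 0$ ($r = 0^{2} = 0$)
$j{\left(w,p \right)} = p + p w$ ($j{\left(w,p \right)} = p w + p = p + p w$)
$S = -78$
$F{\left(D,y \right)} = 9 i \sqrt{2}$ ($F{\left(D,y \right)} = \sqrt{-162} = 9 i \sqrt{2}$)
$- j{\left(-83,k \right)} + F{\left(r,S \right)} = - 30 \left(1 - 83\right) + 9 i \sqrt{2} = - 30 \left(-82\right) + 9 i \sqrt{2} = \left(-1\right) \left(-2460\right) + 9 i \sqrt{2} = 2460 + 9 i \sqrt{2}$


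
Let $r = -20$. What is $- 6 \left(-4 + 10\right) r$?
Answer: $720$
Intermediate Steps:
$- 6 \left(-4 + 10\right) r = - 6 \left(-4 + 10\right) \left(-20\right) = \left(-6\right) 6 \left(-20\right) = \left(-36\right) \left(-20\right) = 720$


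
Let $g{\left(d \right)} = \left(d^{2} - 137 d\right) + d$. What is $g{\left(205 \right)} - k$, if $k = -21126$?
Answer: $35271$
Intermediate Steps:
$g{\left(d \right)} = d^{2} - 136 d$
$g{\left(205 \right)} - k = 205 \left(-136 + 205\right) - -21126 = 205 \cdot 69 + 21126 = 14145 + 21126 = 35271$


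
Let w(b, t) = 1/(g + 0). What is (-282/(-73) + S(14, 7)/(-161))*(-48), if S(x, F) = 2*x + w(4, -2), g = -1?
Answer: -2084688/11753 ≈ -177.38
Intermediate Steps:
w(b, t) = -1 (w(b, t) = 1/(-1 + 0) = 1/(-1) = -1)
S(x, F) = -1 + 2*x (S(x, F) = 2*x - 1 = -1 + 2*x)
(-282/(-73) + S(14, 7)/(-161))*(-48) = (-282/(-73) + (-1 + 2*14)/(-161))*(-48) = (-282*(-1/73) + (-1 + 28)*(-1/161))*(-48) = (282/73 + 27*(-1/161))*(-48) = (282/73 - 27/161)*(-48) = (43431/11753)*(-48) = -2084688/11753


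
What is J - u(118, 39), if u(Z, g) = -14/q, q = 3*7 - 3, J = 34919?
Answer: 314278/9 ≈ 34920.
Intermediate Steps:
q = 18 (q = 21 - 3 = 18)
u(Z, g) = -7/9 (u(Z, g) = -14/18 = -14*1/18 = -7/9)
J - u(118, 39) = 34919 - 1*(-7/9) = 34919 + 7/9 = 314278/9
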